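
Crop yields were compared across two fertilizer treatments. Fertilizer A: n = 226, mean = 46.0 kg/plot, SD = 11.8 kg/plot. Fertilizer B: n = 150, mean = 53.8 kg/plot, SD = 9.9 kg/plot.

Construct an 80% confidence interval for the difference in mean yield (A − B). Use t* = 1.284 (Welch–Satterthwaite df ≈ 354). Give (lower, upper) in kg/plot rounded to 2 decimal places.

(-9.25, -6.35)

Per-group SEs: s₁/√n₁ = 11.8/√226 = 0.7849, s₂/√n₂ = 9.9/√150 = 0.8083.
Unpooled SE of the difference: √(0.61606801 + 0.65334889) = 1.1267.
Margin of error = t* · SE = 1.284 × 1.1267 = 1.4467.
x̄₁ − x̄₂ = 46.0 − 53.8 = -7.8000.
CI: -7.8000 ± 1.4467 = (-9.25, -6.35).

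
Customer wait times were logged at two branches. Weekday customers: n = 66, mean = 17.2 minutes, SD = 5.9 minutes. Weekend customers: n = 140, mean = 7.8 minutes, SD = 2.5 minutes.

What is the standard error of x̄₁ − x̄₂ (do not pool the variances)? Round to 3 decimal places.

Standard errors of each mean: 5.9/√66 = 0.7262 and 2.5/√140 = 0.2113.
SE(x̄₁ − x̄₂) = √(0.7262² + 0.2113²) = 0.7563 for independent samples with unequal variances.

0.756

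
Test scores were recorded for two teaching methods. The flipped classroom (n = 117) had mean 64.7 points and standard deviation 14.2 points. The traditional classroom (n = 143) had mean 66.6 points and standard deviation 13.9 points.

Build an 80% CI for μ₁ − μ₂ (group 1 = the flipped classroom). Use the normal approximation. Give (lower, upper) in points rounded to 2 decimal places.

SE₁ = s₁/√n₁ = 14.2/√117 = 1.3128; SE₂ = 13.9/√143 = 1.1624.
Independent samples, unequal variances: SE_diff = √(SE₁² + SE₂²) = √(1.72344384 + 1.35117376) = 1.7535.
z* = 1.282, so margin of error = 1.282 × 1.7535 = 2.2480.
Difference in means = 64.7 − 66.6 = -1.9000.
-1.9000 ± 2.2480 → (-4.15, 0.35).

(-4.15, 0.35)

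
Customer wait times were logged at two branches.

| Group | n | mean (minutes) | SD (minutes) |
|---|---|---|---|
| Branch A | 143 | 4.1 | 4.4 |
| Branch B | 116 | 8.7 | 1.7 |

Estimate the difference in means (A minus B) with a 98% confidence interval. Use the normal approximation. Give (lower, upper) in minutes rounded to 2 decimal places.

(-5.53, -3.67)

Per-group SEs: s₁/√n₁ = 4.4/√143 = 0.3679, s₂/√n₂ = 1.7/√116 = 0.1578.
Unpooled SE of the difference: √(0.13535041 + 0.02490084) = 0.4003.
Margin of error = z* · SE = 2.326 × 0.4003 = 0.9311.
x̄₁ − x̄₂ = 4.1 − 8.7 = -4.6000.
CI: -4.6000 ± 0.9311 = (-5.53, -3.67).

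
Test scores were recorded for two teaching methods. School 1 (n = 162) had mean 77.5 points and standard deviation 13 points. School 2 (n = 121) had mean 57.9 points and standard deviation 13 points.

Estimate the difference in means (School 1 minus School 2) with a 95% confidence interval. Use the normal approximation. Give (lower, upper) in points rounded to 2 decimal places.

Per-group SEs: s₁/√n₁ = 13/√162 = 1.0214, s₂/√n₂ = 13/√121 = 1.1818.
Unpooled SE of the difference: √(1.04325796 + 1.39665124) = 1.5620.
Margin of error = z* · SE = 1.960 × 1.5620 = 3.0615.
x̄₁ − x̄₂ = 77.5 − 57.9 = 19.6000.
CI: 19.6000 ± 3.0615 = (16.54, 22.66).

(16.54, 22.66)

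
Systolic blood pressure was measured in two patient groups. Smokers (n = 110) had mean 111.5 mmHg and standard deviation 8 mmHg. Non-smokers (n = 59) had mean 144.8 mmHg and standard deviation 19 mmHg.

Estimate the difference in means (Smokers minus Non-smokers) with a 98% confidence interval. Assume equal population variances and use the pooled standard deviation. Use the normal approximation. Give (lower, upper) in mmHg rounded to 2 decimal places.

Pooled variance s_p² = [109·8² + 58·19²] / (110+59−2) = 167.1497, so s_p = 12.9286.
SE_diff = s_p·√(1/n₁ + 1/n₂) = 12.9286·√(1/110 + 1/59) = 2.0863.
z* = 2.326; margin = 2.326 × 2.0863 = 4.8527.
Difference = 111.5 − 144.8 = -33.3000.
-33.3000 ± 4.8527 → (-38.15, -28.45).

(-38.15, -28.45)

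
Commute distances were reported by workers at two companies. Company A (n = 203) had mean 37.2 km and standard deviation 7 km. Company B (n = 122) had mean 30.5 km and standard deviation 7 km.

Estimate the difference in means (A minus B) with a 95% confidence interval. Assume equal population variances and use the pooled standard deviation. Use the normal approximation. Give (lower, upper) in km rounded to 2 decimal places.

Pooled variance s_p² = [202·7² + 121·7²] / (203+122−2) = 49.0000, so s_p = 7.0000.
SE_diff = s_p·√(1/n₁ + 1/n₂) = 7.0000·√(1/203 + 1/122) = 0.8019.
z* = 1.960; margin = 1.960 × 0.8019 = 1.5717.
Difference = 37.2 − 30.5 = 6.7000.
6.7000 ± 1.5717 → (5.13, 8.27).

(5.13, 8.27)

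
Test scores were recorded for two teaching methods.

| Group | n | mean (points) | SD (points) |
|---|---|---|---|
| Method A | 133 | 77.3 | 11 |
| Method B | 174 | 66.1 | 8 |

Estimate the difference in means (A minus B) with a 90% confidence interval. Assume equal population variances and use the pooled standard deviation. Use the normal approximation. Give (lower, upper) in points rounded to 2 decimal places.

(9.42, 12.98)

Pooled variance s_p² = [132·11² + 173·8²] / (133+174−2) = 88.6689, so s_p = 9.4164.
SE_diff = s_p·√(1/n₁ + 1/n₂) = 9.4164·√(1/133 + 1/174) = 1.0846.
z* = 1.645; margin = 1.645 × 1.0846 = 1.7842.
Difference = 77.3 − 66.1 = 11.2000.
11.2000 ± 1.7842 → (9.42, 12.98).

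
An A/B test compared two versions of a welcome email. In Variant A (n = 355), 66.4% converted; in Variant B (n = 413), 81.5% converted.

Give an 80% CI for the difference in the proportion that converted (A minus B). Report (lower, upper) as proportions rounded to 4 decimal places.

(-0.1914, -0.1106)

The two standard errors are √(0.6640×0.3360/355) = 0.02507 and √(0.8150×0.1850/413) = 0.01911.
Because the samples are independent, SE_diff = √(0.02507² + 0.01911²) = 0.03152.
Using z* = 1.282 for 80%, ME = 1.282 × 0.03152 = 0.04041.
p̂₁ − p̂₂ = -0.1510; interval -0.1510 ± 0.04041 gives (-0.1914, -0.1106).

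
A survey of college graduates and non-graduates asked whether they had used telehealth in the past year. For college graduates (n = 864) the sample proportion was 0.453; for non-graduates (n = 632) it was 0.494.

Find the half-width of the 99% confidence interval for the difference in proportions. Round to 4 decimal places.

0.0673

Each SE is √(p̂(1−p̂)/n): √(0.4530·0.5470/864) = 0.01694 and √(0.4940·0.5060/632) = 0.01989.
SE(p̂₁ − p̂₂) = √(SE₁² + SE₂²) = √(0.0002869636 + 0.0003956121) = 0.02613, since the two samples are independent.
At 99% confidence z* = 2.576; margin = 2.576 × 0.02613 = 0.06731.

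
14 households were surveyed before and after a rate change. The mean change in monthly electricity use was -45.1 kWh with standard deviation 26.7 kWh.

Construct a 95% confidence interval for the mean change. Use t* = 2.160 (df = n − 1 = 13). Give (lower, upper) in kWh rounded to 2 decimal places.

(-60.51, -29.69)

This is a matched-pairs design, so SE = s_d/√n = 26.7/√14 = 7.1359.
Margin = 2.160 × 7.1359 = 15.4135; the interval is -45.1 ± 15.4135 = (-60.51, -29.69).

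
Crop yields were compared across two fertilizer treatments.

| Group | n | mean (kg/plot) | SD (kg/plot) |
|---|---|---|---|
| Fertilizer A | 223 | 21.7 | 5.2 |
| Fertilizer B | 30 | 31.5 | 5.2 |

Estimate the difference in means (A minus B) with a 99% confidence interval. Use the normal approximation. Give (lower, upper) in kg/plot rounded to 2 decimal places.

Standard errors of each mean: 5.2/√223 = 0.3482 and 5.2/√30 = 0.9494.
SE(x̄₁ − x̄₂) = √(0.3482² + 0.9494²) = 1.0112 for independent samples with unequal variances.
With z* = 2.576, the margin is 2.576 × 1.0112 = 2.6049.
x̄₁ − x̄₂ = 21.7 − 31.5 = -9.8000; the interval is -9.8000 ± 2.6049 = (-12.40, -7.20).

(-12.40, -7.20)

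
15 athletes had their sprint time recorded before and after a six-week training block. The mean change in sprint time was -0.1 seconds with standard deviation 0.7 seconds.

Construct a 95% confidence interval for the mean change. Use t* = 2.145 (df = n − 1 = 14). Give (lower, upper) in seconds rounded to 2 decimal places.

(-0.49, 0.29)

Paired design: SE = s_d/√n = 0.7/√15 = 0.1807.
t* = 2.145; margin of error = 2.145 × 0.1807 = 0.3876.
-0.1 ± 0.3876 → (-0.49, 0.29).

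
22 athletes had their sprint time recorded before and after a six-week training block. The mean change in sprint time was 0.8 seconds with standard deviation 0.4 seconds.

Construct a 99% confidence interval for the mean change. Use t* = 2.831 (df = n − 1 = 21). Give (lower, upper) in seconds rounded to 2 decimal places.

(0.56, 1.04)

Paired design: SE = s_d/√n = 0.4/√22 = 0.0853.
t* = 2.831; margin of error = 2.831 × 0.0853 = 0.2415.
0.8 ± 0.2415 → (0.56, 1.04).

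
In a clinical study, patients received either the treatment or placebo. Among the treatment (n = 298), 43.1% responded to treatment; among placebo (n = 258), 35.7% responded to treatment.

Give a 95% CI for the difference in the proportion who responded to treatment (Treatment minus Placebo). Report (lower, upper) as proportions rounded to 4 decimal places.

Each SE is √(p̂(1−p̂)/n): √(0.4310·0.5690/298) = 0.02869 and √(0.3570·0.6430/258) = 0.02983.
SE(p̂₁ − p̂₂) = √(SE₁² + SE₂²) = √(0.0008231161 + 0.0008898289) = 0.04139, since the two samples are independent.
At 95% confidence z* = 1.960; margin = 1.960 × 0.04139 = 0.08112.
The difference is 0.4310 − 0.3570 = 0.0740, so the interval is 0.0740 ± 0.08112 = (-0.0071, 0.1551).

(-0.0071, 0.1551)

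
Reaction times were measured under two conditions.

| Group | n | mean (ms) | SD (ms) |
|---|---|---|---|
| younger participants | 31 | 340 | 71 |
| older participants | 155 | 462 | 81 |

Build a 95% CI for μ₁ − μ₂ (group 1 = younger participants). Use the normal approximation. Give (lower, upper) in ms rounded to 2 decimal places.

(-150.06, -93.94)

Per-group SEs: s₁/√n₁ = 71/√31 = 12.7520, s₂/√n₂ = 81/√155 = 6.5061.
Unpooled SE of the difference: √(162.613504 + 42.32933721) = 14.3158.
Margin of error = z* · SE = 1.960 × 14.3158 = 28.0590.
x̄₁ − x̄₂ = 340 − 462 = -122.0000.
CI: -122.0000 ± 28.0590 = (-150.06, -93.94).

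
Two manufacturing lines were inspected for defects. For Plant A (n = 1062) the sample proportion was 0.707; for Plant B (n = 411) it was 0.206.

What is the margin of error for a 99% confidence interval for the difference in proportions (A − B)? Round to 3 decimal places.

The two standard errors are √(0.7070×0.2930/1062) = 0.01397 and √(0.2060×0.7940/411) = 0.01995.
Because the samples are independent, SE_diff = √(0.01397² + 0.01995²) = 0.02435.
Using z* = 2.576 for 99%, ME = 2.576 × 0.02435 = 0.06273.

0.063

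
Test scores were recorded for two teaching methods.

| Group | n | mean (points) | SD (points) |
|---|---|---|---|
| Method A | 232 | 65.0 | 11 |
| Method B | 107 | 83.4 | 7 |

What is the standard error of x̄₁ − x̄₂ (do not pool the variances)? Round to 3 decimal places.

0.990

SE₁ = s₁/√n₁ = 11/√232 = 0.7222; SE₂ = 7/√107 = 0.6767.
Independent samples, unequal variances: SE_diff = √(SE₁² + SE₂²) = √(0.52157284 + 0.45792289) = 0.9897.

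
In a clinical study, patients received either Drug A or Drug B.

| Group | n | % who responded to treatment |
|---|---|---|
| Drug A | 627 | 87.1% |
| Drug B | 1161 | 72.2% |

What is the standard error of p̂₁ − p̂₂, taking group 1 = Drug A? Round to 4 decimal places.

SE₁ = √(p̂₁(1−p̂₁)/n₁) = √(0.8710·0.1290/627) = 0.01339; SE₂ = √(0.7220·0.2780/1161) = 0.01315.
Independent samples: SE of the difference = √(SE₁² + SE₂²) = √(0.0001792921 + 0.0001729225) = 0.01877.

0.0188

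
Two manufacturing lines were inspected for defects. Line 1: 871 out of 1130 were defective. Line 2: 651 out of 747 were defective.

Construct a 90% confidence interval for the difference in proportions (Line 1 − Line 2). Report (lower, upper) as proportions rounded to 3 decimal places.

(-0.129, -0.072)

p̂₁ = 871/1130 = 0.7708 and p̂₂ = 651/747 = 0.8715.
SE₁ = √(p̂₁(1−p̂₁)/n₁) = √(0.7708·0.2292/1130) = 0.01250; SE₂ = √(0.8715·0.1285/747) = 0.01224.
Independent samples: SE of the difference = √(SE₁² + SE₂²) = √(0.00015625 + 0.0001498176) = 0.01749.
z* for 90% confidence is 1.645, so the margin of error is 1.645 × 0.01749 = 0.02877.
Point estimate p̂₁ − p̂₂ = 0.7708 − 0.8715 = -0.1007.
-0.1007 ± 0.02877 → (-0.129, -0.072).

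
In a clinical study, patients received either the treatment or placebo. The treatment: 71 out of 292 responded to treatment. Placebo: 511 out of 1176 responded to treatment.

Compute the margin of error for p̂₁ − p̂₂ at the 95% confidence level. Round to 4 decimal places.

p̂₁ = 71/292 = 0.2432 and p̂₂ = 511/1176 = 0.4345.
SE₁ = √(p̂₁(1−p̂₁)/n₁) = √(0.2432·0.7568/292) = 0.02511; SE₂ = √(0.4345·0.5655/1176) = 0.01445.
Independent samples: SE of the difference = √(SE₁² + SE₂²) = √(0.0006305121 + 0.0002088025) = 0.02897.
z* for 95% confidence is 1.960, so the margin of error is 1.960 × 0.02897 = 0.05678.

0.0568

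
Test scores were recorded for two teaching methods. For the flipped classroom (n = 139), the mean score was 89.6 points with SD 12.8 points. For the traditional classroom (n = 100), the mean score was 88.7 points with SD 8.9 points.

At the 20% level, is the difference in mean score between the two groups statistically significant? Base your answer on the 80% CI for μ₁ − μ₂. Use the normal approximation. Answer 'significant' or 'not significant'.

not significant

SE₁ = s₁/√n₁ = 12.8/√139 = 1.0857; SE₂ = 8.9/√100 = 0.8900.
Independent samples, unequal variances: SE_diff = √(SE₁² + SE₂²) = √(1.17874449 + 0.7921) = 1.4039.
z* = 1.282, so margin of error = 1.282 × 1.4039 = 1.7998.
Difference in means = 89.6 − 88.7 = 0.9000.
0.9000 ± 1.7998 → (-0.8998, 2.6998).
The interval (-0.8998, 2.6998) contains 0, so the difference is not significant.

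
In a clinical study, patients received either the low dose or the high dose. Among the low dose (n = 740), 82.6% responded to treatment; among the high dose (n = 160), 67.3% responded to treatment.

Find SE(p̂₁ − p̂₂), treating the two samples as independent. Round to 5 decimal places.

0.03962

SE₁ = √(p̂₁(1−p̂₁)/n₁) = √(0.8260·0.1740/740) = 0.01394; SE₂ = √(0.6730·0.3270/160) = 0.03709.
Independent samples: SE of the difference = √(SE₁² + SE₂²) = √(0.0001943236 + 0.0013756681) = 0.03962.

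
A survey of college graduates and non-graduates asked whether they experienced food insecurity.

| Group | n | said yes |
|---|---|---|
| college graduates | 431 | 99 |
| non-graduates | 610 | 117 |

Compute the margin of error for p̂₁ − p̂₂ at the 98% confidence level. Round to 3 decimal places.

0.060

Sample proportions: 99/431 = 0.2297, 117/610 = 0.1918.
Each SE is √(p̂(1−p̂)/n): √(0.2297·0.7703/431) = 0.02026 and √(0.1918·0.8082/610) = 0.01594.
SE(p̂₁ − p̂₂) = √(SE₁² + SE₂²) = √(0.0004104676 + 0.0002540836) = 0.02578, since the two samples are independent.
At 98% confidence z* = 2.326; margin = 2.326 × 0.02578 = 0.05996.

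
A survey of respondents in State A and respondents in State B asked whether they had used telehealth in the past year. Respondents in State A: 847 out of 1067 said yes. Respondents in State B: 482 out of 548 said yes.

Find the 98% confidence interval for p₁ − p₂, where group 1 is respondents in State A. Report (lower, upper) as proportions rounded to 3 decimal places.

First, p̂₁ = 847/1067 = 0.7938; p̂₂ = 482/548 = 0.8796.
The two standard errors are √(0.7938×0.2062/1067) = 0.01239 and √(0.8796×0.1204/548) = 0.01390.
Because the samples are independent, SE_diff = √(0.01239² + 0.01390²) = 0.01862.
Using z* = 2.326 for 98%, ME = 2.326 × 0.01862 = 0.04331.
p̂₁ − p̂₂ = -0.0858; interval -0.0858 ± 0.04331 gives (-0.129, -0.042).

(-0.129, -0.042)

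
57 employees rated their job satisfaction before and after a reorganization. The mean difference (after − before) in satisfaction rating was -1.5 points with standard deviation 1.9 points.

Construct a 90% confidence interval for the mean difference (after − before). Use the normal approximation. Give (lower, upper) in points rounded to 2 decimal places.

(-1.91, -1.09)

Paired design: SE = s_d/√n = 1.9/√57 = 0.2517.
z* = 1.645; margin of error = 1.645 × 0.2517 = 0.4140.
-1.5 ± 0.4140 → (-1.91, -1.09).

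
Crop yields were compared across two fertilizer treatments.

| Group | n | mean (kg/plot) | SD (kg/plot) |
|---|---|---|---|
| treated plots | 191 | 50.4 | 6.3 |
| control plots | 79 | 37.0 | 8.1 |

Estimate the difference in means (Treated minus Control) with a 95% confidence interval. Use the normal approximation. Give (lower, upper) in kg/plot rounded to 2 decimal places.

SE₁ = s₁/√n₁ = 6.3/√191 = 0.4559; SE₂ = 8.1/√79 = 0.9113.
Independent samples, unequal variances: SE_diff = √(SE₁² + SE₂²) = √(0.20784481 + 0.83046769) = 1.0190.
z* = 1.960, so margin of error = 1.960 × 1.0190 = 1.9972.
Difference in means = 50.4 − 37.0 = 13.4000.
13.4000 ± 1.9972 → (11.40, 15.40).

(11.40, 15.40)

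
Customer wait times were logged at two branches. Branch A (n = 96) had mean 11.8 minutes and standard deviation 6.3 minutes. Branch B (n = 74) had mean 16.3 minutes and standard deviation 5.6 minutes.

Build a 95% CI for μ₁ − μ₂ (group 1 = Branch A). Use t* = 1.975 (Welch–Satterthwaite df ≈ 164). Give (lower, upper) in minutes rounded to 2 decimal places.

(-6.31, -2.69)

Standard errors of each mean: 6.3/√96 = 0.6430 and 5.6/√74 = 0.6510.
SE(x̄₁ − x̄₂) = √(0.6430² + 0.6510²) = 0.9150 for independent samples with unequal variances.
With t* = 1.975, the margin is 1.975 × 0.9150 = 1.8071.
x̄₁ − x̄₂ = 11.8 − 16.3 = -4.5000; the interval is -4.5000 ± 1.8071 = (-6.31, -2.69).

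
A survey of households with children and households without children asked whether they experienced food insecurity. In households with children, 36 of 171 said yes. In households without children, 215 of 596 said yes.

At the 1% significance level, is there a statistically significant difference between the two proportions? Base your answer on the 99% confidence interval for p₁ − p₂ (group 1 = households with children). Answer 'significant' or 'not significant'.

significant

Sample proportions: 36/171 = 0.2105, 215/596 = 0.3607.
Each SE is √(p̂(1−p̂)/n): √(0.2105·0.7895/171) = 0.03117 and √(0.3607·0.6393/596) = 0.01967.
SE(p̂₁ − p̂₂) = √(SE₁² + SE₂²) = √(0.0009715689 + 0.0003869089) = 0.03686, since the two samples are independent.
At 99% confidence z* = 2.576; margin = 2.576 × 0.03686 = 0.09495.
The difference is 0.2105 − 0.3607 = -0.1502, so the interval is -0.1502 ± 0.09495 = (-0.24515, -0.05525).
The interval (-0.24515, -0.05525) does not contain 0, so the difference is significant.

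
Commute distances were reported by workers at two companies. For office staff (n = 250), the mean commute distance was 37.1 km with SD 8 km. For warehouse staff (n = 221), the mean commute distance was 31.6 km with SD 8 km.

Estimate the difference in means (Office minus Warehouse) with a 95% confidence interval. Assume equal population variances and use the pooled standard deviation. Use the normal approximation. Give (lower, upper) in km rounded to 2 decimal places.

(4.05, 6.95)

Pooled variance s_p² = [249·8² + 220·8²] / (250+221−2) = 64.0000, so s_p = 8.0000.
SE_diff = s_p·√(1/n₁ + 1/n₂) = 8.0000·√(1/250 + 1/221) = 0.7386.
z* = 1.960; margin = 1.960 × 0.7386 = 1.4477.
Difference = 37.1 − 31.6 = 5.5000.
5.5000 ± 1.4477 → (4.05, 6.95).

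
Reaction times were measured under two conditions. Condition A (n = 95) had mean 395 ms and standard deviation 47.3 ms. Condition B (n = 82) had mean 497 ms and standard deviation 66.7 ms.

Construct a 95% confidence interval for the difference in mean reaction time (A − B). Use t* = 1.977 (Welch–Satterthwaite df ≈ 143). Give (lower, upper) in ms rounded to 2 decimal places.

(-119.44, -84.56)

SE₁ = s₁/√n₁ = 47.3/√95 = 4.8529; SE₂ = 66.7/√82 = 7.3658.
Independent samples, unequal variances: SE_diff = √(SE₁² + SE₂²) = √(23.55063841 + 54.25500964) = 8.8208.
t* = 1.977, so margin of error = 1.977 × 8.8208 = 17.4387.
Difference in means = 395 − 497 = -102.0000.
-102.0000 ± 17.4387 → (-119.44, -84.56).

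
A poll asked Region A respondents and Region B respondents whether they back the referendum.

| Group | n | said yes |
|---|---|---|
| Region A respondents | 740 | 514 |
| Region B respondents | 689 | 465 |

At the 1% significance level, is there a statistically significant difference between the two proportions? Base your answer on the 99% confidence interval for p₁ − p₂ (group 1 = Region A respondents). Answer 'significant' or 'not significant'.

not significant

First, p̂₁ = 514/740 = 0.6946; p̂₂ = 465/689 = 0.6749.
The two standard errors are √(0.6946×0.3054/740) = 0.01693 and √(0.6749×0.3251/689) = 0.01785.
Because the samples are independent, SE_diff = √(0.01693² + 0.01785²) = 0.02460.
Using z* = 2.576 for 99%, ME = 2.576 × 0.02460 = 0.06337.
p̂₁ − p̂₂ = 0.0197; interval 0.0197 ± 0.06337 gives (-0.04367, 0.08307).
The interval (-0.04367, 0.08307) contains 0, so the difference is not significant.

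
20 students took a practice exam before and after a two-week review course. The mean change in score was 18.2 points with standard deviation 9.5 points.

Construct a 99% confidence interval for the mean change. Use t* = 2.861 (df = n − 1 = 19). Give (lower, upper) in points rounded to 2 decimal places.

Paired design: SE = s_d/√n = 9.5/√20 = 2.1243.
t* = 2.861; margin of error = 2.861 × 2.1243 = 6.0776.
18.2 ± 6.0776 → (12.12, 24.28).

(12.12, 24.28)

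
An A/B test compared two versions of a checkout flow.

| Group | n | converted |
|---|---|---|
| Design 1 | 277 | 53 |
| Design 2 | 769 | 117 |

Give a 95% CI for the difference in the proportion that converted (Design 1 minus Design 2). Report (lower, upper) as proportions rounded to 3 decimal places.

(-0.014, 0.092)

First, p̂₁ = 53/277 = 0.1913; p̂₂ = 117/769 = 0.1521.
The two standard errors are √(0.1913×0.8087/277) = 0.02363 and √(0.1521×0.8479/769) = 0.01295.
Because the samples are independent, SE_diff = √(0.02363² + 0.01295²) = 0.02695.
Using z* = 1.960 for 95%, ME = 1.960 × 0.02695 = 0.05282.
p̂₁ − p̂₂ = 0.0392; interval 0.0392 ± 0.05282 gives (-0.014, 0.092).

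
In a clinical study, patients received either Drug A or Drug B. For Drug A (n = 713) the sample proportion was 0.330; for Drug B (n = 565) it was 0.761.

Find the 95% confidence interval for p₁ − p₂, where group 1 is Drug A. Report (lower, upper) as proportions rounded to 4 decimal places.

(-0.4803, -0.3817)

The two standard errors are √(0.3300×0.6700/713) = 0.01761 and √(0.7610×0.2390/565) = 0.01794.
Because the samples are independent, SE_diff = √(0.01761² + 0.01794²) = 0.02514.
Using z* = 1.960 for 95%, ME = 1.960 × 0.02514 = 0.04927.
p̂₁ − p̂₂ = -0.4310; interval -0.4310 ± 0.04927 gives (-0.4803, -0.3817).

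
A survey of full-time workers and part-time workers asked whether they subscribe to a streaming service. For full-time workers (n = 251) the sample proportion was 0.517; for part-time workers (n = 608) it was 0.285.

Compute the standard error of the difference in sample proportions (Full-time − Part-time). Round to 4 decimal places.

Each SE is √(p̂(1−p̂)/n): √(0.5170·0.4830/251) = 0.03154 and √(0.2850·0.7150/608) = 0.01831.
SE(p̂₁ − p̂₂) = √(SE₁² + SE₂²) = √(0.0009947716 + 0.0003352561) = 0.03647, since the two samples are independent.

0.0365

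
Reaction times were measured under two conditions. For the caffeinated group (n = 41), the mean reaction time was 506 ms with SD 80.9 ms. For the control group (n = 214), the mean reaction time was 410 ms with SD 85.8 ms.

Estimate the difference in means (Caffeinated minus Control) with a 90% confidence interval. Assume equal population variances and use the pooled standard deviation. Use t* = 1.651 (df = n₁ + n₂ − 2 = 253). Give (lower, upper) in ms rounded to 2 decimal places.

(72.06, 119.94)

s_p = √[((n₁−1)s₁² + (n₂−1)s₂²)/(n₁+n₂−2)] = √[(40·80.9² + 213·85.8²)/253] = 85.0441.
SE = 85.0441·√(1/41 + 1/214) = 14.4982.
With t* = 1.651, margin = 1.651 × 14.4982 = 23.9365.
x̄₁ − x̄₂ = 506 − 410 = 96.0000; interval 96.0000 ± 23.9365 = (72.06, 119.94).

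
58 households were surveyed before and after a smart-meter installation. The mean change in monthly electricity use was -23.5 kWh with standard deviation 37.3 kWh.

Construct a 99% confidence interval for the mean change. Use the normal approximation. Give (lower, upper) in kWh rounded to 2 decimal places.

This is a matched-pairs design, so SE = s_d/√n = 37.3/√58 = 4.8977.
Margin = 2.576 × 4.8977 = 12.6165; the interval is -23.5 ± 12.6165 = (-36.12, -10.88).

(-36.12, -10.88)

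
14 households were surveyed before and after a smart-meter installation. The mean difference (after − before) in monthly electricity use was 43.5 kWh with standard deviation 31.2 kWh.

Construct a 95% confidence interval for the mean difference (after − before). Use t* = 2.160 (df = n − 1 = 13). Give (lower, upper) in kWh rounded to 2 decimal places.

(25.49, 61.51)

Paired design: SE = s_d/√n = 31.2/√14 = 8.3386.
t* = 2.160; margin of error = 2.160 × 8.3386 = 18.0114.
43.5 ± 18.0114 → (25.49, 61.51).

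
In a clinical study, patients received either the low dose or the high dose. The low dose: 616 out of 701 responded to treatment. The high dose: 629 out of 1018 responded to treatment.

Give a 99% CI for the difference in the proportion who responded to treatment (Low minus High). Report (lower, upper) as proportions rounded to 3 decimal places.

(0.210, 0.311)

First, p̂₁ = 616/701 = 0.8787; p̂₂ = 629/1018 = 0.6179.
The two standard errors are √(0.8787×0.1213/701) = 0.01233 and √(0.6179×0.3821/1018) = 0.01523.
Because the samples are independent, SE_diff = √(0.01233² + 0.01523²) = 0.01960.
Using z* = 2.576 for 99%, ME = 2.576 × 0.01960 = 0.05049.
p̂₁ − p̂₂ = 0.2608; interval 0.2608 ± 0.05049 gives (0.210, 0.311).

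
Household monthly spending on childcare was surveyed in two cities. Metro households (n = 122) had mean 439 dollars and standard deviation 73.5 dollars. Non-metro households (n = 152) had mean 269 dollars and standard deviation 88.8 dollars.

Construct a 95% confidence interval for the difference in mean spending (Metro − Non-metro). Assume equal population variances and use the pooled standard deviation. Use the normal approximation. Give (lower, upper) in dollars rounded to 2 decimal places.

Pooled variance s_p² = [121·73.5² + 151·88.8²] / (122+152−2) = 6780.7856, so s_p = 82.3455.
SE_diff = s_p·√(1/n₁ + 1/n₂) = 82.3455·√(1/122 + 1/152) = 10.0095.
z* = 1.960; margin = 1.960 × 10.0095 = 19.6186.
Difference = 439 − 269 = 170.0000.
170.0000 ± 19.6186 → (150.38, 189.62).

(150.38, 189.62)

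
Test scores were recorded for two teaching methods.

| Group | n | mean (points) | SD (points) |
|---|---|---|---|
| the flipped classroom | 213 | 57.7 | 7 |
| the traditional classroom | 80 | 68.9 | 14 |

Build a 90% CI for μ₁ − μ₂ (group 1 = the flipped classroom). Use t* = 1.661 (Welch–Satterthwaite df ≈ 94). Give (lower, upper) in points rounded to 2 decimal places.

SE₁ = s₁/√n₁ = 7/√213 = 0.4796; SE₂ = 14/√80 = 1.5652.
Independent samples, unequal variances: SE_diff = √(SE₁² + SE₂²) = √(0.23001616 + 2.44985104) = 1.6370.
t* = 1.661, so margin of error = 1.661 × 1.6370 = 2.7191.
Difference in means = 57.7 − 68.9 = -11.2000.
-11.2000 ± 2.7191 → (-13.92, -8.48).

(-13.92, -8.48)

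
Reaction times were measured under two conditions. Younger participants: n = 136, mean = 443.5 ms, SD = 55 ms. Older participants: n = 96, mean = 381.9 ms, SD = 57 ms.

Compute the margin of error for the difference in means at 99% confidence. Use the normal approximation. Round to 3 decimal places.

19.292

Per-group SEs: s₁/√n₁ = 55/√136 = 4.7162, s₂/√n₂ = 57/√96 = 5.8175.
Unpooled SE of the difference: √(22.24254244 + 33.84330625) = 7.4890.
Margin of error = z* · SE = 2.576 × 7.4890 = 19.2917.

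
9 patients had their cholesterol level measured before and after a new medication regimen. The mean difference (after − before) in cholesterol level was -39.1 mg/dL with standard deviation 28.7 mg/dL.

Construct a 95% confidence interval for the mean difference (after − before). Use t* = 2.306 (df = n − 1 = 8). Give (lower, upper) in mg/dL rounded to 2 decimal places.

Paired design: SE = s_d/√n = 28.7/√9 = 9.5667.
t* = 2.306; margin of error = 2.306 × 9.5667 = 22.0608.
-39.1 ± 22.0608 → (-61.16, -17.04).

(-61.16, -17.04)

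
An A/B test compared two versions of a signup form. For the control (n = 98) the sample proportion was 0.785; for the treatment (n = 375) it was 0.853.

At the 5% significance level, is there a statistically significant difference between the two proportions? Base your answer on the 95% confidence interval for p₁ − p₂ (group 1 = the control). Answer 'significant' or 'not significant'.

The two standard errors are √(0.7850×0.2150/98) = 0.04150 and √(0.8530×0.1470/375) = 0.01829.
Because the samples are independent, SE_diff = √(0.04150² + 0.01829²) = 0.04535.
Using z* = 1.960 for 95%, ME = 1.960 × 0.04535 = 0.08889.
p̂₁ − p̂₂ = -0.0680; interval -0.0680 ± 0.08889 gives (-0.15689, 0.02089).
The interval (-0.15689, 0.02089) contains 0, so the difference is not significant.

not significant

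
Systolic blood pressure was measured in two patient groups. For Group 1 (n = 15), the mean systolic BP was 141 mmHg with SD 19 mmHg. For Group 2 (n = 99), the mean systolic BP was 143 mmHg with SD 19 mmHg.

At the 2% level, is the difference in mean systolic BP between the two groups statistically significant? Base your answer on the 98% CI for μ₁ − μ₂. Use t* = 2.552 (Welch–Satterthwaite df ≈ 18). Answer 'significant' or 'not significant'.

not significant

SE₁ = s₁/√n₁ = 19/√15 = 4.9058; SE₂ = 19/√99 = 1.9096.
Independent samples, unequal variances: SE_diff = √(SE₁² + SE₂²) = √(24.06687364 + 3.64657216) = 5.2644.
t* = 2.552, so margin of error = 2.552 × 5.2644 = 13.4347.
Difference in means = 141 − 143 = -2.0000.
-2.0000 ± 13.4347 → (-15.4347, 11.4347).
The interval (-15.4347, 11.4347) contains 0, so the difference is not significant.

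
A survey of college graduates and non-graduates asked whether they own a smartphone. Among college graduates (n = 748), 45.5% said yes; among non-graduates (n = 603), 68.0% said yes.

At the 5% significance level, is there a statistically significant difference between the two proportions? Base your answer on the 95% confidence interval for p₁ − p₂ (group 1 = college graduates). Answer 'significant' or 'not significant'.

The two standard errors are √(0.4550×0.5450/748) = 0.01821 and √(0.6800×0.3200/603) = 0.01900.
Because the samples are independent, SE_diff = √(0.01821² + 0.01900²) = 0.02632.
Using z* = 1.960 for 95%, ME = 1.960 × 0.02632 = 0.05159.
p̂₁ − p̂₂ = -0.2250; interval -0.2250 ± 0.05159 gives (-0.27659, -0.17341).
The interval (-0.27659, -0.17341) does not contain 0, so the difference is significant.

significant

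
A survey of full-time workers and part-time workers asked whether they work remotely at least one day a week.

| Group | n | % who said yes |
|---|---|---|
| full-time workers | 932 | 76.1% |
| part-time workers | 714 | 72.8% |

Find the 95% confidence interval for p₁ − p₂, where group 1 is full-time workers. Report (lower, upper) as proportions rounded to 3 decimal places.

(-0.010, 0.076)

Each SE is √(p̂(1−p̂)/n): √(0.7610·0.2390/932) = 0.01397 and √(0.7280·0.2720/714) = 0.01665.
SE(p̂₁ − p̂₂) = √(SE₁² + SE₂²) = √(0.0001951609 + 0.0002772225) = 0.02173, since the two samples are independent.
At 95% confidence z* = 1.960; margin = 1.960 × 0.02173 = 0.04259.
The difference is 0.7610 − 0.7280 = 0.0330, so the interval is 0.0330 ± 0.04259 = (-0.010, 0.076).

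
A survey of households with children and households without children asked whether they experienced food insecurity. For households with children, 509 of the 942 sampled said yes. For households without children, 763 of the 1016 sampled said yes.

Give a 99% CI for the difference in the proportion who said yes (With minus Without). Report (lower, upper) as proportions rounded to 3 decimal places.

(-0.265, -0.156)

p̂₁ = 509/942 = 0.5403 and p̂₂ = 763/1016 = 0.7510.
SE₁ = √(p̂₁(1−p̂₁)/n₁) = √(0.5403·0.4597/942) = 0.01624; SE₂ = √(0.7510·0.2490/1016) = 0.01357.
Independent samples: SE of the difference = √(SE₁² + SE₂²) = √(0.0002637376 + 0.0001841449) = 0.02116.
z* for 99% confidence is 2.576, so the margin of error is 2.576 × 0.02116 = 0.05451.
Point estimate p̂₁ − p̂₂ = 0.5403 − 0.7510 = -0.2107.
-0.2107 ± 0.05451 → (-0.265, -0.156).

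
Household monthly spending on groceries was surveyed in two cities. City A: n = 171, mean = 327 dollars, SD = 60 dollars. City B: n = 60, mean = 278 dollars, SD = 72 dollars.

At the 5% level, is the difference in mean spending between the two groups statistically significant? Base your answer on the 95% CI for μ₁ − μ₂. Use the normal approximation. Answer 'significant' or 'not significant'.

Per-group SEs: s₁/√n₁ = 60/√171 = 4.5883, s₂/√n₂ = 72/√60 = 9.2952.
Unpooled SE of the difference: √(21.05249689 + 86.40074304) = 10.3660.
Margin of error = z* · SE = 1.960 × 10.3660 = 20.3174.
x̄₁ − x̄₂ = 327 − 278 = 49.0000.
CI: 49.0000 ± 20.3174 = (28.6826, 69.3174).
The interval (28.6826, 69.3174) does not contain 0, so the difference is significant.

significant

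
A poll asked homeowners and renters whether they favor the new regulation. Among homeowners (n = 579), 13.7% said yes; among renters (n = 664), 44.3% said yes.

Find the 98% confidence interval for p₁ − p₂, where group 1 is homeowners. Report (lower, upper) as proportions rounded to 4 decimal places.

(-0.3618, -0.2502)

The two standard errors are √(0.1370×0.8630/579) = 0.01429 and √(0.4430×0.5570/664) = 0.01928.
Because the samples are independent, SE_diff = √(0.01429² + 0.01928²) = 0.02400.
Using z* = 2.326 for 98%, ME = 2.326 × 0.02400 = 0.05582.
p̂₁ − p̂₂ = -0.3060; interval -0.3060 ± 0.05582 gives (-0.3618, -0.2502).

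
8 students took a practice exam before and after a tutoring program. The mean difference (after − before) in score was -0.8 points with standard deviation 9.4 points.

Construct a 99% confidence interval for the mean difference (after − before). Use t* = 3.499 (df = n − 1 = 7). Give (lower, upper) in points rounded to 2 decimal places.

Paired design: SE = s_d/√n = 9.4/√8 = 3.3234.
t* = 3.499; margin of error = 3.499 × 3.3234 = 11.6286.
-0.8 ± 11.6286 → (-12.43, 10.83).

(-12.43, 10.83)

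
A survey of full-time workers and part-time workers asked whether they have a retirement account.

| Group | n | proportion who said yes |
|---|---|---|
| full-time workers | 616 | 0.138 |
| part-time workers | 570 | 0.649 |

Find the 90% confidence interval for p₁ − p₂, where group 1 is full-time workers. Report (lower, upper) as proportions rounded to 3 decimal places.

The two standard errors are √(0.1380×0.8620/616) = 0.01390 and √(0.6490×0.3510/570) = 0.01999.
Because the samples are independent, SE_diff = √(0.01390² + 0.01999²) = 0.02435.
Using z* = 1.645 for 90%, ME = 1.645 × 0.02435 = 0.04006.
p̂₁ − p̂₂ = -0.5110; interval -0.5110 ± 0.04006 gives (-0.551, -0.471).

(-0.551, -0.471)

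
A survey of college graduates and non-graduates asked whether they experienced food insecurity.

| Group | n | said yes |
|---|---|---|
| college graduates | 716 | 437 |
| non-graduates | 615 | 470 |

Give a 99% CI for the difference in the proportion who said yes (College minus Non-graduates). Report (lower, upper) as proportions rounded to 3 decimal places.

(-0.218, -0.089)

Sample proportions: 437/716 = 0.6103, 470/615 = 0.7642.
Each SE is √(p̂(1−p̂)/n): √(0.6103·0.3897/716) = 0.01823 and √(0.7642·0.2358/615) = 0.01712.
SE(p̂₁ − p̂₂) = √(SE₁² + SE₂²) = √(0.0003323329 + 0.0002930944) = 0.02501, since the two samples are independent.
At 99% confidence z* = 2.576; margin = 2.576 × 0.02501 = 0.06443.
The difference is 0.6103 − 0.7642 = -0.1539, so the interval is -0.1539 ± 0.06443 = (-0.218, -0.089).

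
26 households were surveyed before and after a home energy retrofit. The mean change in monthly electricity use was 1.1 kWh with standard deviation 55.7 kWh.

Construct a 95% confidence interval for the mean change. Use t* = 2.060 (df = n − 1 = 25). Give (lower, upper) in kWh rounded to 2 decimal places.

Paired design: SE = s_d/√n = 55.7/√26 = 10.9237.
t* = 2.060; margin of error = 2.060 × 10.9237 = 22.5028.
1.1 ± 22.5028 → (-21.40, 23.60).

(-21.40, 23.60)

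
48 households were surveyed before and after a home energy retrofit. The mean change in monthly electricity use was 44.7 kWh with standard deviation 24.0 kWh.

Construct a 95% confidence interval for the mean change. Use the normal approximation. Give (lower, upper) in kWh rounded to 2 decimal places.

(37.91, 51.49)

This is a matched-pairs design, so SE = s_d/√n = 24.0/√48 = 3.4641.
Margin = 1.960 × 3.4641 = 6.7896; the interval is 44.7 ± 6.7896 = (37.91, 51.49).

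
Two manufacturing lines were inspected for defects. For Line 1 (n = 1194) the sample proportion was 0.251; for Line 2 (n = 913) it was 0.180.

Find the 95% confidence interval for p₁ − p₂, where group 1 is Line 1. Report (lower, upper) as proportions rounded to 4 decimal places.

SE₁ = √(p̂₁(1−p̂₁)/n₁) = √(0.2510·0.7490/1194) = 0.01255; SE₂ = √(0.1800·0.8200/913) = 0.01271.
Independent samples: SE of the difference = √(SE₁² + SE₂²) = √(0.0001575025 + 0.0001615441) = 0.01786.
z* for 95% confidence is 1.960, so the margin of error is 1.960 × 0.01786 = 0.03501.
Point estimate p̂₁ − p̂₂ = 0.2510 − 0.1800 = 0.0710.
0.0710 ± 0.03501 → (0.0360, 0.1060).

(0.0360, 0.1060)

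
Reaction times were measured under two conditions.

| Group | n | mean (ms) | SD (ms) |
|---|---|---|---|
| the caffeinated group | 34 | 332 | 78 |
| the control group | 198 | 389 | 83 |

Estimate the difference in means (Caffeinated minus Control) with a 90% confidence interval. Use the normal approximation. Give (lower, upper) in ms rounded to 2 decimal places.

SE₁ = s₁/√n₁ = 78/√34 = 13.3769; SE₂ = 83/√198 = 5.8986.
Independent samples, unequal variances: SE_diff = √(SE₁² + SE₂²) = √(178.94145361 + 34.79348196) = 14.6197.
z* = 1.645, so margin of error = 1.645 × 14.6197 = 24.0494.
Difference in means = 332 − 389 = -57.0000.
-57.0000 ± 24.0494 → (-81.05, -32.95).

(-81.05, -32.95)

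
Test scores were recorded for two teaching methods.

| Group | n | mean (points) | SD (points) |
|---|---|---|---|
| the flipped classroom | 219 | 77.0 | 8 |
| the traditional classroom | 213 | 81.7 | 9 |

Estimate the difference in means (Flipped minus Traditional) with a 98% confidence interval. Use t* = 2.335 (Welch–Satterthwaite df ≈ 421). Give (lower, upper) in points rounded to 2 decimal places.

SE₁ = s₁/√n₁ = 8/√219 = 0.5406; SE₂ = 9/√213 = 0.6167.
Independent samples, unequal variances: SE_diff = √(SE₁² + SE₂²) = √(0.29224836 + 0.38031889) = 0.8201.
t* = 2.335, so margin of error = 2.335 × 0.8201 = 1.9149.
Difference in means = 77.0 − 81.7 = -4.7000.
-4.7000 ± 1.9149 → (-6.61, -2.79).

(-6.61, -2.79)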